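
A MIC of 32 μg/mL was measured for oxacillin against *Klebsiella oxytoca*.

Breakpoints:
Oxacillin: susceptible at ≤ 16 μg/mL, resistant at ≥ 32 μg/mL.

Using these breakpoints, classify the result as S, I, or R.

Oxacillin (32 μg/mL) ≥ 32 μg/mL — Resistant

Resistant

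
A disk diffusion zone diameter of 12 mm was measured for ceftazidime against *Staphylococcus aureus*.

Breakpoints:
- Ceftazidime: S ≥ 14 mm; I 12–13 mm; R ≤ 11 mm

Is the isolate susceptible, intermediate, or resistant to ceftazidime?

Intermediate

Ceftazidime: 12 mm is in 12–13 mm → Intermediate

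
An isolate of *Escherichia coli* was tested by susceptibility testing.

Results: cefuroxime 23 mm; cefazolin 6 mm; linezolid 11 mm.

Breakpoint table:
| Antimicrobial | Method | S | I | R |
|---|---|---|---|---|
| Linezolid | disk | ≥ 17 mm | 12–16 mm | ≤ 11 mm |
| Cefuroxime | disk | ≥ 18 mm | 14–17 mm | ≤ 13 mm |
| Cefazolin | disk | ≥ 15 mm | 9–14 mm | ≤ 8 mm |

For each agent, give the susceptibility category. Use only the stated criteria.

Cefuroxime 23 mm: ≥ 18 mm — susceptible
Cefazolin 6 mm: ≤ 8 mm — R
Linezolid (11 mm) ≤ 11 mm ⇒ Resistant

S, R, R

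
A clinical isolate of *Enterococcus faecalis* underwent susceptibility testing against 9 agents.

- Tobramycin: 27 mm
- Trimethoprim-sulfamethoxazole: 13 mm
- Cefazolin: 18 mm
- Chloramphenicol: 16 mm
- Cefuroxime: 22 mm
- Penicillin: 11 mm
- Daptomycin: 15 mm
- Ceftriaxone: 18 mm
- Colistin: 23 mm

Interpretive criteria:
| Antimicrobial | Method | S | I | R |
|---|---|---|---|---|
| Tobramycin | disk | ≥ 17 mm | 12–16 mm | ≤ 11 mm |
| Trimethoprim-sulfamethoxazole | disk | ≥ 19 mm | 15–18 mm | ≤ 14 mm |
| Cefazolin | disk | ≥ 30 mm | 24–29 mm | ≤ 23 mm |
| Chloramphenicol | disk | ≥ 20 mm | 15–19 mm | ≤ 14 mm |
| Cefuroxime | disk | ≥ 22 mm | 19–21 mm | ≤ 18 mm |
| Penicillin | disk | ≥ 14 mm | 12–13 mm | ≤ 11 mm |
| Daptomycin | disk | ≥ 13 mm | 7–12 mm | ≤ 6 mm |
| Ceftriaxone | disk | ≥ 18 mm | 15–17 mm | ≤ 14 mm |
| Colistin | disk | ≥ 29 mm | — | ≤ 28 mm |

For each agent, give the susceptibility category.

S, R, R, I, S, R, S, S, R

Tobramycin (27 mm) ≥ 17 mm — Susceptible
Trimethoprim-sulfamethoxazole 13 mm: ≤ 14 mm — resistant
Cefazolin: 18 mm is ≤ 23 mm → resistant
Chloramphenicol 16 mm: in 15–19 mm — I
Cefuroxime 22 mm: ≥ 22 mm → Susceptible
Penicillin: 11 mm is ≤ 11 mm ⇒ Resistant
Daptomycin: 15 mm is ≥ 13 mm ⇒ Susceptible
Ceftriaxone: 18 mm is ≥ 18 mm → susceptible
Colistin (23 mm) ≤ 28 mm → R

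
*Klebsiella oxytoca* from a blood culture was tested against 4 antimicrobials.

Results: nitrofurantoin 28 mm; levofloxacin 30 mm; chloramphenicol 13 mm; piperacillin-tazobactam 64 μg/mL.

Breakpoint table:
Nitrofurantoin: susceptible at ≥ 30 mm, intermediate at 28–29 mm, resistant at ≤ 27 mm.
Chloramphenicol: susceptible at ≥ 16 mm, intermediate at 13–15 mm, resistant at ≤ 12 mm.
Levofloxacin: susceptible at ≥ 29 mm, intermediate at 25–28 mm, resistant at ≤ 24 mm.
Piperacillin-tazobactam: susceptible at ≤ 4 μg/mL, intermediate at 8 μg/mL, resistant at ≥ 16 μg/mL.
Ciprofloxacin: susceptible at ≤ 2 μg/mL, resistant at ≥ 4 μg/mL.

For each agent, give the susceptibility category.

I, S, I, R

Nitrofurantoin: 28 mm is in 28–29 mm → I
Levofloxacin: 30 mm is ≥ 29 mm ⇒ Susceptible
Chloramphenicol: 13 mm is in 13–15 mm → Intermediate
Piperacillin-tazobactam (64 μg/mL) ≥ 16 μg/mL ⇒ R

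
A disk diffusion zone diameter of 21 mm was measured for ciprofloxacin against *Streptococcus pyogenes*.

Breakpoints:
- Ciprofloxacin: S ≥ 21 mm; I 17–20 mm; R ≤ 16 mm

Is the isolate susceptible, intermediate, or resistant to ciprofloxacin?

Susceptible

Ciprofloxacin 21 mm: ≥ 21 mm ⇒ susceptible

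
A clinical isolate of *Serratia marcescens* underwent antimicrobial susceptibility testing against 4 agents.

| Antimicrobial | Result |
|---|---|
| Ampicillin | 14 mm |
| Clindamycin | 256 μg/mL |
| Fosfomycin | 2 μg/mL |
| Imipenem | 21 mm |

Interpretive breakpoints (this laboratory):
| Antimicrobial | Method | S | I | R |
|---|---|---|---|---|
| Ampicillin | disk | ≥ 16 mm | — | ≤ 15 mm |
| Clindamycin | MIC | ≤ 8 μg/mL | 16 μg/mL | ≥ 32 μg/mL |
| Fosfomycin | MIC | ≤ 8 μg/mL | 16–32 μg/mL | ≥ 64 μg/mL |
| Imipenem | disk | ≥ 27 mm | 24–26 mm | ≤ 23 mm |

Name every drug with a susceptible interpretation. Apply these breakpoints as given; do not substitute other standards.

Ampicillin: 14 mm is ≤ 15 mm → resistant
Clindamycin (256 μg/mL) ≥ 32 μg/mL ⇒ R
Fosfomycin (2 μg/mL) ≤ 8 μg/mL → susceptible
Imipenem 21 mm: ≤ 23 mm → resistant

fosfomycin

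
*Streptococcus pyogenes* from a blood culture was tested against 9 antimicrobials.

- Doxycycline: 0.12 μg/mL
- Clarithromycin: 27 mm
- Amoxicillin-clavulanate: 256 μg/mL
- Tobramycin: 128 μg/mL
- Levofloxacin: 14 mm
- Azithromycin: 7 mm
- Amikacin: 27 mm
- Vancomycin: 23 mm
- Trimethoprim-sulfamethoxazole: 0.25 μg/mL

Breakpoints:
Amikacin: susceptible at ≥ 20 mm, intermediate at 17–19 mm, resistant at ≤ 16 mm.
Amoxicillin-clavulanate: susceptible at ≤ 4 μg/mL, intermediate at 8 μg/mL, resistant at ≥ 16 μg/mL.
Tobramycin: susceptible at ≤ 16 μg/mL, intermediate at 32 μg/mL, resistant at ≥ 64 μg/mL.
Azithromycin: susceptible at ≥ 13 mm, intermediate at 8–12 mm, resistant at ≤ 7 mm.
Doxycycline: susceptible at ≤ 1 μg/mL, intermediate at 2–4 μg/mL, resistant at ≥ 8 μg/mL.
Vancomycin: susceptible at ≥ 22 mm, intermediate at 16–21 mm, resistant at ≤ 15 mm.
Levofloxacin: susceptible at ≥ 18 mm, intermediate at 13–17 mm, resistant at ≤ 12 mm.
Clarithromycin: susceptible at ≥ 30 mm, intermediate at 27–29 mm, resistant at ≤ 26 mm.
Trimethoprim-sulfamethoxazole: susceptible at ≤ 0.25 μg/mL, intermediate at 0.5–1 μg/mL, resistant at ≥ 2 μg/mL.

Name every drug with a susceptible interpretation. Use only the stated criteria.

doxycycline, amikacin, vancomycin, trimethoprim-sulfamethoxazole

Doxycycline: 0.12 μg/mL is ≤ 1 μg/mL ⇒ susceptible
Clarithromycin 27 mm: in 27–29 mm → intermediate
Amoxicillin-clavulanate 256 μg/mL: ≥ 16 μg/mL — resistant
Tobramycin (128 μg/mL) ≥ 64 μg/mL → R
Levofloxacin 14 mm: in 13–17 mm → I
Azithromycin 7 mm: ≤ 7 mm ⇒ resistant
Amikacin: 27 mm is ≥ 20 mm → Susceptible
Vancomycin: 23 mm is ≥ 22 mm — S
Trimethoprim-sulfamethoxazole (0.25 μg/mL) ≤ 0.25 μg/mL ⇒ S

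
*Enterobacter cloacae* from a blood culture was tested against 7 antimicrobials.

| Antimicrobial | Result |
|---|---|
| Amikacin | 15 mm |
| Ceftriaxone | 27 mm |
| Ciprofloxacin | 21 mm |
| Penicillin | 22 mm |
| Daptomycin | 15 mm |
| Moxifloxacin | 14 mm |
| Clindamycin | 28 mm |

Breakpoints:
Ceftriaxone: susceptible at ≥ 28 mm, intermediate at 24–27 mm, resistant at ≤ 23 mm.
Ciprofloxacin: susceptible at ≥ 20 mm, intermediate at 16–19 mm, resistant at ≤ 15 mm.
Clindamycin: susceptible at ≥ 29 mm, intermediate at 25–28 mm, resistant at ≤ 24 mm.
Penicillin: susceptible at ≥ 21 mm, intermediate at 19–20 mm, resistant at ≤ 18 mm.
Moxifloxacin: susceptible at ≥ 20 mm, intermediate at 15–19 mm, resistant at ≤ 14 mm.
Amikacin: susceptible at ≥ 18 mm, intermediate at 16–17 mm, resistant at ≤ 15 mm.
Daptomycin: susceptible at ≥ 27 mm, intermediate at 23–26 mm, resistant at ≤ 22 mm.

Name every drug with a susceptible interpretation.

Amikacin: 15 mm is ≤ 15 mm → R
Ceftriaxone (27 mm) in 24–27 mm ⇒ I
Ciprofloxacin (21 mm) ≥ 20 mm → S
Penicillin (22 mm) ≥ 21 mm → susceptible
Daptomycin 15 mm: ≤ 22 mm → resistant
Moxifloxacin 14 mm: ≤ 14 mm ⇒ Resistant
Clindamycin: 28 mm is in 25–28 mm — I

ciprofloxacin, penicillin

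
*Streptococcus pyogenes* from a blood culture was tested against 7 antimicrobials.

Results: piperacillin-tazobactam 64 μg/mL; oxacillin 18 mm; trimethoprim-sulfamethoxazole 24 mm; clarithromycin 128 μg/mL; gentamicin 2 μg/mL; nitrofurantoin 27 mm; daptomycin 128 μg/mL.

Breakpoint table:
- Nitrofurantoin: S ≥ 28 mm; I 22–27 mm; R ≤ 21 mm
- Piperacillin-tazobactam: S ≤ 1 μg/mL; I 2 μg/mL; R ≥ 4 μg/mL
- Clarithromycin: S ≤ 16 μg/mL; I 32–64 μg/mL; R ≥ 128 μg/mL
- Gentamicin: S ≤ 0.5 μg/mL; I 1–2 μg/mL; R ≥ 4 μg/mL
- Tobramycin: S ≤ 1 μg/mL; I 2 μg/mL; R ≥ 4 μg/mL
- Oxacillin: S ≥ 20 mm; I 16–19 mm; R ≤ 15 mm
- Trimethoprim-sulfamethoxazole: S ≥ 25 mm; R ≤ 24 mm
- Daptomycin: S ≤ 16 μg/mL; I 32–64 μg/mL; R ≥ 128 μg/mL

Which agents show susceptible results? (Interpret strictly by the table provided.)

Piperacillin-tazobactam (64 μg/mL) ≥ 4 μg/mL → resistant
Oxacillin: 18 mm is in 16–19 mm → Intermediate
Trimethoprim-sulfamethoxazole (24 mm) ≤ 24 mm → Resistant
Clarithromycin (128 μg/mL) ≥ 128 μg/mL ⇒ R
Gentamicin 2 μg/mL: in 1–2 μg/mL ⇒ Intermediate
Nitrofurantoin (27 mm) in 22–27 mm → Intermediate
Daptomycin 128 μg/mL: ≥ 128 μg/mL → Resistant

none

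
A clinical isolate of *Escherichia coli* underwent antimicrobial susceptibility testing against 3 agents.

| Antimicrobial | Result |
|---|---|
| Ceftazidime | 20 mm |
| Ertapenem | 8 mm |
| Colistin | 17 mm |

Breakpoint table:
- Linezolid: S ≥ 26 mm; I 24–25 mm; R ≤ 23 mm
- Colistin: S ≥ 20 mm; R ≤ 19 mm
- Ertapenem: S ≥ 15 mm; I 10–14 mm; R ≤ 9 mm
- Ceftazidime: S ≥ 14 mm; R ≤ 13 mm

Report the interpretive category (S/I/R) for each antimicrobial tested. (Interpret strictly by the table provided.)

Ceftazidime (20 mm) ≥ 14 mm — S
Ertapenem 8 mm: ≤ 9 mm → Resistant
Colistin 17 mm: ≤ 19 mm — resistant

S, R, R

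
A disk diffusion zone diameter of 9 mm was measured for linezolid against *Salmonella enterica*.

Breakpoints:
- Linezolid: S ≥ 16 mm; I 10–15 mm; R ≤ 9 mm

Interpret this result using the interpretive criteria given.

Resistant

Linezolid (9 mm) ≤ 9 mm — Resistant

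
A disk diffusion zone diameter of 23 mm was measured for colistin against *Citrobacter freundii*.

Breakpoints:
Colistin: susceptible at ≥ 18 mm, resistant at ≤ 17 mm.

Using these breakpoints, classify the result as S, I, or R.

Susceptible

Colistin: 23 mm is ≥ 18 mm → Susceptible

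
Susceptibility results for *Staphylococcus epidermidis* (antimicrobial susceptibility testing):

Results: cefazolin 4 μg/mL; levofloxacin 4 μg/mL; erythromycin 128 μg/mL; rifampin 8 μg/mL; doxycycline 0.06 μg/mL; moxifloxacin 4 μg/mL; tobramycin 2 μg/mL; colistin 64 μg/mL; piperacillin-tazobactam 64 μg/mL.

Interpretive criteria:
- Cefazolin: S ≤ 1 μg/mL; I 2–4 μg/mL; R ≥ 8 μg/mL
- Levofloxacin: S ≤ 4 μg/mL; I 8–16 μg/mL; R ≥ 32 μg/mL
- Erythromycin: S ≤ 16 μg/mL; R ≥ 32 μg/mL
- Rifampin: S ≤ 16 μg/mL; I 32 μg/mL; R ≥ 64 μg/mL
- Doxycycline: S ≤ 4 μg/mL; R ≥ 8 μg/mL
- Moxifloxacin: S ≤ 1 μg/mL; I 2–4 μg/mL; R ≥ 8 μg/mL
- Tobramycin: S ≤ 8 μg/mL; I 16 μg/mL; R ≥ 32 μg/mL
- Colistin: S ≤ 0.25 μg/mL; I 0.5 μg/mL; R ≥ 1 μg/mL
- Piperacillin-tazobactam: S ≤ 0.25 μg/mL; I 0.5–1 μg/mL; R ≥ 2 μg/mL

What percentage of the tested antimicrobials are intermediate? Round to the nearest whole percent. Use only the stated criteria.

Cefazolin: 4 μg/mL is in 2–4 μg/mL → intermediate
Levofloxacin: 4 μg/mL is ≤ 4 μg/mL ⇒ susceptible
Erythromycin 128 μg/mL: ≥ 32 μg/mL → Resistant
Rifampin: 8 μg/mL is ≤ 16 μg/mL ⇒ S
Doxycycline (0.06 μg/mL) ≤ 4 μg/mL ⇒ susceptible
Moxifloxacin 4 μg/mL: in 2–4 μg/mL ⇒ I
Tobramycin: 2 μg/mL is ≤ 8 μg/mL — Susceptible
Colistin 64 μg/mL: ≥ 1 μg/mL ⇒ resistant
Piperacillin-tazobactam 64 μg/mL: ≥ 2 μg/mL → resistant
Intermediate: 2/9

22%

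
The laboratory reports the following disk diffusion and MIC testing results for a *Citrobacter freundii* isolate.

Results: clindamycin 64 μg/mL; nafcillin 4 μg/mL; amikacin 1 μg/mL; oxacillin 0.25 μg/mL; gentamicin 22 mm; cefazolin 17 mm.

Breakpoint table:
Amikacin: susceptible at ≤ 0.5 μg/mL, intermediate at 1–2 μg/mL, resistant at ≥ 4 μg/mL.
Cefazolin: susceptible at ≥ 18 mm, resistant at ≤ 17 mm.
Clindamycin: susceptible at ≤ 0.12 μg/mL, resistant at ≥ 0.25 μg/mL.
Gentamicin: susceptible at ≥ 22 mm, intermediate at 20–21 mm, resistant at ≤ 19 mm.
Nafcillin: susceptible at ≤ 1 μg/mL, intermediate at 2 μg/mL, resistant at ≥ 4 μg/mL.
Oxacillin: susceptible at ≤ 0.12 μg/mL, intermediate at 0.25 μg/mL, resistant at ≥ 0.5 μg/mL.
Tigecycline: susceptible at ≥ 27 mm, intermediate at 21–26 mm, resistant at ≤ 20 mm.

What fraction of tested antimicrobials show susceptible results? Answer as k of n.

Clindamycin 64 μg/mL: ≥ 0.25 μg/mL ⇒ resistant
Nafcillin 4 μg/mL: ≥ 4 μg/mL → Resistant
Amikacin: 1 μg/mL is in 1–2 μg/mL → intermediate
Oxacillin 0.25 μg/mL: = 0.25 μg/mL ⇒ intermediate
Gentamicin 22 mm: ≥ 22 mm ⇒ Susceptible
Cefazolin 17 mm: ≤ 17 mm → R
Susceptible: 1/6

1 of 6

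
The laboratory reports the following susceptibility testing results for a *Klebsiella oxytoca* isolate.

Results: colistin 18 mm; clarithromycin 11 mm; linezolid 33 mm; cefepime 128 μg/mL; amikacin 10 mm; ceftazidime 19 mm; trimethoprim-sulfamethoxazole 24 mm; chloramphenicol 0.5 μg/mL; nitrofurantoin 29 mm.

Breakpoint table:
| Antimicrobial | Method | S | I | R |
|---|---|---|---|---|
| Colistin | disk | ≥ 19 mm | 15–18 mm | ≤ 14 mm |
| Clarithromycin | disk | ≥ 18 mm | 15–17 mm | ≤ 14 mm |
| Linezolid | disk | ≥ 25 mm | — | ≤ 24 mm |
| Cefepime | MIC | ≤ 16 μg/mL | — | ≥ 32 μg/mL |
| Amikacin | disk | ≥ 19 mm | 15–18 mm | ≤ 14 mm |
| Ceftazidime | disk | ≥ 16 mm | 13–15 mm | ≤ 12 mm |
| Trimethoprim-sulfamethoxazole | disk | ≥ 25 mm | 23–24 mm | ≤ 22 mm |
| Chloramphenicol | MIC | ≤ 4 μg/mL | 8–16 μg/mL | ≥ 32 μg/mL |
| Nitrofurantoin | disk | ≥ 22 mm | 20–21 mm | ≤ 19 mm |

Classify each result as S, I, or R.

I, R, S, R, R, S, I, S, S

Colistin (18 mm) in 15–18 mm ⇒ intermediate
Clarithromycin (11 mm) ≤ 14 mm → Resistant
Linezolid 33 mm: ≥ 25 mm — S
Cefepime 128 μg/mL: ≥ 32 μg/mL → Resistant
Amikacin 10 mm: ≤ 14 mm — R
Ceftazidime (19 mm) ≥ 16 mm ⇒ Susceptible
Trimethoprim-sulfamethoxazole 24 mm: in 23–24 mm ⇒ I
Chloramphenicol 0.5 μg/mL: ≤ 4 μg/mL — susceptible
Nitrofurantoin (29 mm) ≥ 22 mm → S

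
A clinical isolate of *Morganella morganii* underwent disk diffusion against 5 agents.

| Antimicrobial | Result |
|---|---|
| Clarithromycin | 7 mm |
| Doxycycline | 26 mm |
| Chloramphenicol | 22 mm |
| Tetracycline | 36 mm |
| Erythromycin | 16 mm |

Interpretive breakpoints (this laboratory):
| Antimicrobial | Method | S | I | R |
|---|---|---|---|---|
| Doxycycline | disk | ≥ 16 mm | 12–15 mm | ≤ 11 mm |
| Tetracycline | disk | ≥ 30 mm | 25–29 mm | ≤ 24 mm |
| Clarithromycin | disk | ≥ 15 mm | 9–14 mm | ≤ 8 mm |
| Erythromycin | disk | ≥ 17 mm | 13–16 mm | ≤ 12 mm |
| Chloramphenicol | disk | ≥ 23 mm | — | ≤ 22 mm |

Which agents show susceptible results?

Clarithromycin 7 mm: ≤ 8 mm → resistant
Doxycycline (26 mm) ≥ 16 mm ⇒ S
Chloramphenicol 22 mm: ≤ 22 mm → resistant
Tetracycline (36 mm) ≥ 30 mm → Susceptible
Erythromycin 16 mm: in 13–16 mm — Intermediate

doxycycline, tetracycline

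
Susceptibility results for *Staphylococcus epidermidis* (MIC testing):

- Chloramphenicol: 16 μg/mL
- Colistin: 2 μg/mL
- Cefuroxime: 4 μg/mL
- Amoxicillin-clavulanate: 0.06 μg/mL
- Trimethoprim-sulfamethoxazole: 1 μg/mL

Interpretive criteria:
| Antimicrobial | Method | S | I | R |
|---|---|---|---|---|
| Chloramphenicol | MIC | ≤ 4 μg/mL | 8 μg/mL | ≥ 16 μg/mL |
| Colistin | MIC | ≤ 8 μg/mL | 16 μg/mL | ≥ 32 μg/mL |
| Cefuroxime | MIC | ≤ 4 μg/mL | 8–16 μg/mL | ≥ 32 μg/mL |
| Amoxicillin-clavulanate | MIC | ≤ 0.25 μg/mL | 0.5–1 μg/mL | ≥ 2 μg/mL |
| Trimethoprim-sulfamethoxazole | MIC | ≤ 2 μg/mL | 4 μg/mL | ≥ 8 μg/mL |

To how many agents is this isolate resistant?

1

Chloramphenicol: 16 μg/mL is ≥ 16 μg/mL → Resistant
Colistin 2 μg/mL: ≤ 8 μg/mL ⇒ S
Cefuroxime 4 μg/mL: ≤ 4 μg/mL ⇒ Susceptible
Amoxicillin-clavulanate (0.06 μg/mL) ≤ 0.25 μg/mL → Susceptible
Trimethoprim-sulfamethoxazole 1 μg/mL: ≤ 2 μg/mL ⇒ Susceptible
Resistant: 1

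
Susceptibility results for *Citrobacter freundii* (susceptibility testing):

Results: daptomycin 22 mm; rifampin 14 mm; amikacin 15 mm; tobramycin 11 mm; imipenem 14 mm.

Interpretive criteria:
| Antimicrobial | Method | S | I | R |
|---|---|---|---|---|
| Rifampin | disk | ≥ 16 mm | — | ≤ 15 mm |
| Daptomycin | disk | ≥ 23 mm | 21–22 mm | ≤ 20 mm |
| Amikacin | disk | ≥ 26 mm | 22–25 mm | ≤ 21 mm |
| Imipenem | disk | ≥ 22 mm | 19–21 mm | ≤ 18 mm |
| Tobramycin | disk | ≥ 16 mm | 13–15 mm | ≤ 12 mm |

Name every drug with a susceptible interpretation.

Daptomycin 22 mm: in 21–22 mm → intermediate
Rifampin 14 mm: ≤ 15 mm → resistant
Amikacin (15 mm) ≤ 21 mm ⇒ R
Tobramycin (11 mm) ≤ 12 mm → resistant
Imipenem (14 mm) ≤ 18 mm → Resistant

none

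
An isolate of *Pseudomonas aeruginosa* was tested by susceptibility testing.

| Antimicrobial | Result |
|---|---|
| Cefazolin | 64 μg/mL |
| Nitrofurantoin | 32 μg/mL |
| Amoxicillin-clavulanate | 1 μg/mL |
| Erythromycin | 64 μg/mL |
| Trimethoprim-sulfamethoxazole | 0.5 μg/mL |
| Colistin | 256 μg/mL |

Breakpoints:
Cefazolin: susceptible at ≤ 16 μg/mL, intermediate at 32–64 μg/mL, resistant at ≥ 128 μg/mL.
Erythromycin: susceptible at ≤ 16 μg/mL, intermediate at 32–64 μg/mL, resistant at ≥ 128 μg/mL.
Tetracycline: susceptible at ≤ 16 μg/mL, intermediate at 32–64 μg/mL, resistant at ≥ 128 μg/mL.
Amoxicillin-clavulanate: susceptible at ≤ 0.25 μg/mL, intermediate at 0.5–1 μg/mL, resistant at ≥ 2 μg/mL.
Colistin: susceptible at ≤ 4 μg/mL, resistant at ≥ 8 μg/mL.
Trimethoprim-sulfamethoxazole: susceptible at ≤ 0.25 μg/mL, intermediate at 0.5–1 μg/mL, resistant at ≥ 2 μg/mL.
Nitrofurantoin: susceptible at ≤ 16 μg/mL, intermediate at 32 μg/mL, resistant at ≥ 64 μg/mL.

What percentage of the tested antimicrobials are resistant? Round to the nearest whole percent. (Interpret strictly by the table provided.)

Cefazolin: 64 μg/mL is in 32–64 μg/mL → I
Nitrofurantoin: 32 μg/mL is = 32 μg/mL ⇒ intermediate
Amoxicillin-clavulanate 1 μg/mL: in 0.5–1 μg/mL ⇒ intermediate
Erythromycin 64 μg/mL: in 32–64 μg/mL — I
Trimethoprim-sulfamethoxazole 0.5 μg/mL: in 0.5–1 μg/mL ⇒ I
Colistin 256 μg/mL: ≥ 8 μg/mL ⇒ R
Resistant: 1/6

17%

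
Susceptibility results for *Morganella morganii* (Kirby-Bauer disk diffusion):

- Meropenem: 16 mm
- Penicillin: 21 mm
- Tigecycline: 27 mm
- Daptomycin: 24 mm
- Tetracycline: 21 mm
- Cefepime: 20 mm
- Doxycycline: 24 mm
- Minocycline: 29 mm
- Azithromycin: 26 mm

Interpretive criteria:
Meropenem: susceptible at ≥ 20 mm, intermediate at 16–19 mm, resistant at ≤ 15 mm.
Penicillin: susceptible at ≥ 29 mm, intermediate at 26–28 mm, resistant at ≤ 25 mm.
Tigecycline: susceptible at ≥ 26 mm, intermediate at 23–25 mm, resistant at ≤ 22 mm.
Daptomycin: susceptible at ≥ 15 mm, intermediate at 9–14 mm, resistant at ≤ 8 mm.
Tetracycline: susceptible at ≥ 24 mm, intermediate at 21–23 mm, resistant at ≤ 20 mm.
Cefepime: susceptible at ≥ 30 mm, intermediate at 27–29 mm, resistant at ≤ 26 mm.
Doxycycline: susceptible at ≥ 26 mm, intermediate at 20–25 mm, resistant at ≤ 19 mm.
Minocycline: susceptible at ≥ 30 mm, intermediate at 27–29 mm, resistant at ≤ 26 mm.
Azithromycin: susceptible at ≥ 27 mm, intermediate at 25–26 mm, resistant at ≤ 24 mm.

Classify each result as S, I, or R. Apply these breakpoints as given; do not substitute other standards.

I, R, S, S, I, R, I, I, I

Meropenem 16 mm: in 16–19 mm ⇒ Intermediate
Penicillin (21 mm) ≤ 25 mm → resistant
Tigecycline (27 mm) ≥ 26 mm — Susceptible
Daptomycin (24 mm) ≥ 15 mm ⇒ S
Tetracycline (21 mm) in 21–23 mm ⇒ Intermediate
Cefepime 20 mm: ≤ 26 mm ⇒ resistant
Doxycycline (24 mm) in 20–25 mm → Intermediate
Minocycline: 29 mm is in 27–29 mm — I
Azithromycin 26 mm: in 25–26 mm ⇒ Intermediate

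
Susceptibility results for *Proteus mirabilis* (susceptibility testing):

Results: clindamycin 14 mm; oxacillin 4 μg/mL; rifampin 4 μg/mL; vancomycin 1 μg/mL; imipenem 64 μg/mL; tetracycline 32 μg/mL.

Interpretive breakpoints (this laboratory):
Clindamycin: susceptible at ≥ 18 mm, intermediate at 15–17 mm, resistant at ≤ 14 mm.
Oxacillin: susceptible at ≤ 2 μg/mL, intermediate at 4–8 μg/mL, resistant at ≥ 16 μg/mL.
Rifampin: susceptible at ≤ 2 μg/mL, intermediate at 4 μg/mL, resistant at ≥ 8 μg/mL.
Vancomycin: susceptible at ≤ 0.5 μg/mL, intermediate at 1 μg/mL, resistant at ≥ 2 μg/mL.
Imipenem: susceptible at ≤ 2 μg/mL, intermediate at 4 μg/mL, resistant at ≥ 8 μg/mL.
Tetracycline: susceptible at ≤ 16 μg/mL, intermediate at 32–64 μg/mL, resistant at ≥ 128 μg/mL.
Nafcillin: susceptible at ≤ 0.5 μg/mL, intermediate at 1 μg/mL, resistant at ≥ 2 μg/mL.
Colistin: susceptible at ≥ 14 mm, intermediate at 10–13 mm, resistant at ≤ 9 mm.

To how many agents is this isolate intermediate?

Clindamycin: 14 mm is ≤ 14 mm → Resistant
Oxacillin: 4 μg/mL is in 4–8 μg/mL ⇒ Intermediate
Rifampin: 4 μg/mL is = 4 μg/mL → Intermediate
Vancomycin 1 μg/mL: = 1 μg/mL — intermediate
Imipenem (64 μg/mL) ≥ 8 μg/mL → R
Tetracycline 32 μg/mL: in 32–64 μg/mL ⇒ Intermediate
Intermediate: 4

4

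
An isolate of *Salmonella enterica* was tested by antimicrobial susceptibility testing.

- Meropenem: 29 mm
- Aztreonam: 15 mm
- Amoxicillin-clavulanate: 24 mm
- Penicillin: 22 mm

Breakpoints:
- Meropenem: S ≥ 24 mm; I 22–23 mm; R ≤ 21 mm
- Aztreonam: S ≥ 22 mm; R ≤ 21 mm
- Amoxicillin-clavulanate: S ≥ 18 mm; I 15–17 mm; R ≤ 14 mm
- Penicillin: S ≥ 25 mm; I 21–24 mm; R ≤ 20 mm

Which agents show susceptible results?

meropenem, amoxicillin-clavulanate

Meropenem: 29 mm is ≥ 24 mm → Susceptible
Aztreonam 15 mm: ≤ 21 mm — Resistant
Amoxicillin-clavulanate (24 mm) ≥ 18 mm — Susceptible
Penicillin (22 mm) in 21–24 mm → Intermediate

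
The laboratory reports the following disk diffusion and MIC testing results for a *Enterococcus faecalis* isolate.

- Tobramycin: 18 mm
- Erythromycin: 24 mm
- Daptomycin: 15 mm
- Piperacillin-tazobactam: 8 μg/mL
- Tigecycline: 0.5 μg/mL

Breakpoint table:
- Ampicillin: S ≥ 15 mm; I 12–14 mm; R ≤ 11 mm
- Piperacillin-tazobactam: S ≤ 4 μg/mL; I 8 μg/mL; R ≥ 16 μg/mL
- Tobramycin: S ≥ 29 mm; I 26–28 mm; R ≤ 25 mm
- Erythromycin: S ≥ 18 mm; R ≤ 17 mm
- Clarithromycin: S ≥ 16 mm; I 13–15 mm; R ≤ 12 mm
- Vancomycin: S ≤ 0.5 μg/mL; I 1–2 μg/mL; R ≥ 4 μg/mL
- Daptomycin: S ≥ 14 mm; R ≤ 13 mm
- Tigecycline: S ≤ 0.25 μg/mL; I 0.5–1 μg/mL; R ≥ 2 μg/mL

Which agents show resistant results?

tobramycin

Tobramycin: 18 mm is ≤ 25 mm — R
Erythromycin: 24 mm is ≥ 18 mm ⇒ S
Daptomycin (15 mm) ≥ 14 mm → Susceptible
Piperacillin-tazobactam (8 μg/mL) = 8 μg/mL → I
Tigecycline 0.5 μg/mL: in 0.5–1 μg/mL — intermediate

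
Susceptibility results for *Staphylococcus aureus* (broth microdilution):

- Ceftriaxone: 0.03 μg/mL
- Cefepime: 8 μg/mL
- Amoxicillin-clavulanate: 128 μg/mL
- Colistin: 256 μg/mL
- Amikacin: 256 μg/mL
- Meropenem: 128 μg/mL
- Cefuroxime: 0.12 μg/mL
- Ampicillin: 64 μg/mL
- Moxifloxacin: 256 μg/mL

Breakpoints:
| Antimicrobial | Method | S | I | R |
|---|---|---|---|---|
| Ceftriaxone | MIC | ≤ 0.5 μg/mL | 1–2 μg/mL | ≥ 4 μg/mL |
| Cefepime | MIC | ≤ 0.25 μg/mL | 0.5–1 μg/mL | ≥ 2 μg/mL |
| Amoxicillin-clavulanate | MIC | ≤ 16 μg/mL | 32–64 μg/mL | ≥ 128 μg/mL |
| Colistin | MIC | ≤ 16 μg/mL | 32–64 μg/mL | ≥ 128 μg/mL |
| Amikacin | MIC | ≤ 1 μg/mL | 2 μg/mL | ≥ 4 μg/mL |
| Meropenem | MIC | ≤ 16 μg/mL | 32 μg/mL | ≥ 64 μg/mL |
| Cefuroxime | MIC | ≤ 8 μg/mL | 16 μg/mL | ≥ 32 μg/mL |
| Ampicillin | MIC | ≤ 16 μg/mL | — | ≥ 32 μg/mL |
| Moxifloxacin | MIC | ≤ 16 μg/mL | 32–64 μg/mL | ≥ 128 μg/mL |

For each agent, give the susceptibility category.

S, R, R, R, R, R, S, R, R

Ceftriaxone: 0.03 μg/mL is ≤ 0.5 μg/mL ⇒ Susceptible
Cefepime: 8 μg/mL is ≥ 2 μg/mL — R
Amoxicillin-clavulanate 128 μg/mL: ≥ 128 μg/mL — R
Colistin 256 μg/mL: ≥ 128 μg/mL ⇒ resistant
Amikacin: 256 μg/mL is ≥ 4 μg/mL → R
Meropenem (128 μg/mL) ≥ 64 μg/mL → R
Cefuroxime (0.12 μg/mL) ≤ 8 μg/mL — susceptible
Ampicillin 64 μg/mL: ≥ 32 μg/mL ⇒ resistant
Moxifloxacin 256 μg/mL: ≥ 128 μg/mL — resistant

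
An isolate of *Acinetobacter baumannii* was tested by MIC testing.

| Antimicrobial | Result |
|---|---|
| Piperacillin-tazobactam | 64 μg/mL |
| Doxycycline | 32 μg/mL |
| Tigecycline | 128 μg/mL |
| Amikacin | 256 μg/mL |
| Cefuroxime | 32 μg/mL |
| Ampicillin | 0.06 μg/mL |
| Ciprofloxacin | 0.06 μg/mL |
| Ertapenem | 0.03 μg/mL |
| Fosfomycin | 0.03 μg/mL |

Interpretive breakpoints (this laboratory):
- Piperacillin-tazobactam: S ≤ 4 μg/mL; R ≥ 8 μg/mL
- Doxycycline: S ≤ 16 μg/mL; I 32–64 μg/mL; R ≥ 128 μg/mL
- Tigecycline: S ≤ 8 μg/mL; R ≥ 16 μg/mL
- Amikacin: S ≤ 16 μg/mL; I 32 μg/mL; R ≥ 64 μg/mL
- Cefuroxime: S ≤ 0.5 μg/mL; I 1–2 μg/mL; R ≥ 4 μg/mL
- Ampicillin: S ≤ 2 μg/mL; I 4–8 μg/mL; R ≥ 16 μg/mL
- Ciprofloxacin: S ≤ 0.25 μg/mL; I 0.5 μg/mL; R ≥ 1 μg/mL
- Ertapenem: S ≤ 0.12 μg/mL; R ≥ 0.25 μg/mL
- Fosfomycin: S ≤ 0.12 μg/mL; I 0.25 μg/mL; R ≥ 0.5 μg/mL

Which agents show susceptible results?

Piperacillin-tazobactam 64 μg/mL: ≥ 8 μg/mL → R
Doxycycline: 32 μg/mL is in 32–64 μg/mL — I
Tigecycline: 128 μg/mL is ≥ 16 μg/mL → Resistant
Amikacin: 256 μg/mL is ≥ 64 μg/mL → R
Cefuroxime 32 μg/mL: ≥ 4 μg/mL → resistant
Ampicillin 0.06 μg/mL: ≤ 2 μg/mL ⇒ susceptible
Ciprofloxacin (0.06 μg/mL) ≤ 0.25 μg/mL ⇒ S
Ertapenem: 0.03 μg/mL is ≤ 0.12 μg/mL → susceptible
Fosfomycin 0.03 μg/mL: ≤ 0.12 μg/mL — Susceptible

ampicillin, ciprofloxacin, ertapenem, fosfomycin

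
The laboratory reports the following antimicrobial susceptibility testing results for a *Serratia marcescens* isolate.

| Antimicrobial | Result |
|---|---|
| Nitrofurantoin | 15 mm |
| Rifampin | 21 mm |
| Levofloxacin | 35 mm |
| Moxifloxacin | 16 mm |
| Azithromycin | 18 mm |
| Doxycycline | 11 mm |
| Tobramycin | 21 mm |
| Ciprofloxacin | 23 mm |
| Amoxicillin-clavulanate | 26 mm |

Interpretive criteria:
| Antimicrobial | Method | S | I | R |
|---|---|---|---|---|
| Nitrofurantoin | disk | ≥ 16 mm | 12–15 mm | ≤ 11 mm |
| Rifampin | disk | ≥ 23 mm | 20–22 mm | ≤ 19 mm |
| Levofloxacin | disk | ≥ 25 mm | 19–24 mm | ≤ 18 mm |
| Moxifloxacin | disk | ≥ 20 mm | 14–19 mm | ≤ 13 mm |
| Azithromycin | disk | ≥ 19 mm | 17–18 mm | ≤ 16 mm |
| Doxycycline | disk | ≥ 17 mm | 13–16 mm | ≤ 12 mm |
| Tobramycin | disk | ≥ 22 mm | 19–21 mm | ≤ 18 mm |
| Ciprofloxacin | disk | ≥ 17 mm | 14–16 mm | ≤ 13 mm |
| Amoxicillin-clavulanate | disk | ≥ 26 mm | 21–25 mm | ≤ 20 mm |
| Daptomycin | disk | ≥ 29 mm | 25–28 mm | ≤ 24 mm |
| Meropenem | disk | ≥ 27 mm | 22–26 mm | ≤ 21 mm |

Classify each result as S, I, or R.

I, I, S, I, I, R, I, S, S

Nitrofurantoin: 15 mm is in 12–15 mm ⇒ intermediate
Rifampin (21 mm) in 20–22 mm ⇒ I
Levofloxacin (35 mm) ≥ 25 mm → S
Moxifloxacin 16 mm: in 14–19 mm — intermediate
Azithromycin 18 mm: in 17–18 mm → I
Doxycycline 11 mm: ≤ 12 mm — resistant
Tobramycin 21 mm: in 19–21 mm ⇒ I
Ciprofloxacin: 23 mm is ≥ 17 mm — Susceptible
Amoxicillin-clavulanate (26 mm) ≥ 26 mm ⇒ Susceptible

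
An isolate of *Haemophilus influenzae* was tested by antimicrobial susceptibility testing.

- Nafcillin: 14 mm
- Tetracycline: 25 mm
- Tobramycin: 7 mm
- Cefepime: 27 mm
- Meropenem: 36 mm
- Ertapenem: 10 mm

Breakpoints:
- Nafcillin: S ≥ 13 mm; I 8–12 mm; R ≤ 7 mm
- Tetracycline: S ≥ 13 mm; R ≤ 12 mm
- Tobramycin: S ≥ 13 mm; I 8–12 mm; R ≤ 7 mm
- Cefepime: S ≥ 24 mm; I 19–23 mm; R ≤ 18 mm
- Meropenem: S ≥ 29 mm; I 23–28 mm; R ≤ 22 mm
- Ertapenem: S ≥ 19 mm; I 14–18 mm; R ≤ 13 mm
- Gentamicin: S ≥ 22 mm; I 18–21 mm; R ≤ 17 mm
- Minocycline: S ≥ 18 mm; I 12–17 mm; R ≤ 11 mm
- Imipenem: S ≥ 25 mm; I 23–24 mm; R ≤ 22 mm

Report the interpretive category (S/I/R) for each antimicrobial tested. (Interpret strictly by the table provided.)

Nafcillin 14 mm: ≥ 13 mm — Susceptible
Tetracycline (25 mm) ≥ 13 mm ⇒ susceptible
Tobramycin (7 mm) ≤ 7 mm ⇒ Resistant
Cefepime: 27 mm is ≥ 24 mm → S
Meropenem: 36 mm is ≥ 29 mm — susceptible
Ertapenem 10 mm: ≤ 13 mm ⇒ Resistant

S, S, R, S, S, R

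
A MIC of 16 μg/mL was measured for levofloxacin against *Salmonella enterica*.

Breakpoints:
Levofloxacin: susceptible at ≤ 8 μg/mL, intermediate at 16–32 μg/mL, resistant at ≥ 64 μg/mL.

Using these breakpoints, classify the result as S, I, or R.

Levofloxacin (16 μg/mL) in 16–32 μg/mL → intermediate

Intermediate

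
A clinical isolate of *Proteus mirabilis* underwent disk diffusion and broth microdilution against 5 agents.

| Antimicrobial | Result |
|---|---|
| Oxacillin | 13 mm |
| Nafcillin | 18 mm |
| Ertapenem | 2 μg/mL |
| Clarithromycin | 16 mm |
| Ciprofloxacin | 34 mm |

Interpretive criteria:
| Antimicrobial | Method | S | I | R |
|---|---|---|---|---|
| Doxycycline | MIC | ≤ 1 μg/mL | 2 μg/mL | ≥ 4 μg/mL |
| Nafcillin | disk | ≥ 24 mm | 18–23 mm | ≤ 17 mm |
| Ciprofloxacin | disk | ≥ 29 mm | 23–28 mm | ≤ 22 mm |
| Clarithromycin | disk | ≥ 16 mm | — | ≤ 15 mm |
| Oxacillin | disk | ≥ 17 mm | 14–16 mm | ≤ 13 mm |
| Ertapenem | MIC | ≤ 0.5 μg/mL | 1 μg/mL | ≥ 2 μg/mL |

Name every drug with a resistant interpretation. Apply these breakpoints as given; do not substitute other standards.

oxacillin, ertapenem

Oxacillin 13 mm: ≤ 13 mm — resistant
Nafcillin (18 mm) in 18–23 mm — Intermediate
Ertapenem 2 μg/mL: ≥ 2 μg/mL → resistant
Clarithromycin: 16 mm is ≥ 16 mm → S
Ciprofloxacin: 34 mm is ≥ 29 mm ⇒ susceptible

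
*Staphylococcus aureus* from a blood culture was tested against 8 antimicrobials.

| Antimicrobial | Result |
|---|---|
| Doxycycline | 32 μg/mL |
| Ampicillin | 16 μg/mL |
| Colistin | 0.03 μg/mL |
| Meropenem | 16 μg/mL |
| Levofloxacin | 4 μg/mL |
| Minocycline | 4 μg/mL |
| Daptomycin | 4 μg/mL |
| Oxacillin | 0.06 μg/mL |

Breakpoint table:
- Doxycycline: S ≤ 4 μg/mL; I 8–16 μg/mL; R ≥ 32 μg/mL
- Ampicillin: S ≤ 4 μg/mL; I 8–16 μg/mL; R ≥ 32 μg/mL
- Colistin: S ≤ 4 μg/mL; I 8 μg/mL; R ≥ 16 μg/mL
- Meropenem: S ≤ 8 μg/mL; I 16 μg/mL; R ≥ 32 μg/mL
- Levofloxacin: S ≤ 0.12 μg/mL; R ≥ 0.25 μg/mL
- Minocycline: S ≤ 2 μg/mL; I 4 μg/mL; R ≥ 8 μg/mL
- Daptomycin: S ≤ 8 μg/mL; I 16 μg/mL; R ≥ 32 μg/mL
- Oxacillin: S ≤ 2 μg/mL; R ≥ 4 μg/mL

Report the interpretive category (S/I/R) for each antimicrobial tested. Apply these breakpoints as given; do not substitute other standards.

Doxycycline 32 μg/mL: ≥ 32 μg/mL → resistant
Ampicillin (16 μg/mL) in 8–16 μg/mL → I
Colistin 0.03 μg/mL: ≤ 4 μg/mL → susceptible
Meropenem (16 μg/mL) = 16 μg/mL — Intermediate
Levofloxacin (4 μg/mL) ≥ 0.25 μg/mL ⇒ Resistant
Minocycline 4 μg/mL: = 4 μg/mL ⇒ Intermediate
Daptomycin: 4 μg/mL is ≤ 8 μg/mL ⇒ S
Oxacillin: 0.06 μg/mL is ≤ 2 μg/mL → S

R, I, S, I, R, I, S, S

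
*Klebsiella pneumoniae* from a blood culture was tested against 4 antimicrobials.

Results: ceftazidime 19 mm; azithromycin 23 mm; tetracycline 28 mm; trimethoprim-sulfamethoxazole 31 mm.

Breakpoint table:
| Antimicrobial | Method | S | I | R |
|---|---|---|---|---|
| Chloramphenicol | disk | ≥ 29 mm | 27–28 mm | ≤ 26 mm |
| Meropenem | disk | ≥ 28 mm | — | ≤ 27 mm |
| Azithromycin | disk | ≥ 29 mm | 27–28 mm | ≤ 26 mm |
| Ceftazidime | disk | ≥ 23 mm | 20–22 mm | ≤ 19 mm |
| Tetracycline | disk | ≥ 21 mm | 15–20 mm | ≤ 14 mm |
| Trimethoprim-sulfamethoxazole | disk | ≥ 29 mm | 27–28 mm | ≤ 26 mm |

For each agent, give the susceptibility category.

R, R, S, S

Ceftazidime 19 mm: ≤ 19 mm — R
Azithromycin (23 mm) ≤ 26 mm — resistant
Tetracycline 28 mm: ≥ 21 mm ⇒ S
Trimethoprim-sulfamethoxazole: 31 mm is ≥ 29 mm — susceptible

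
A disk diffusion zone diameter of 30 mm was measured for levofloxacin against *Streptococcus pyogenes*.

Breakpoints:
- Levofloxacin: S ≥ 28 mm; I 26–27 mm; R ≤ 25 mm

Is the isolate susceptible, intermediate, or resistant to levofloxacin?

S

Levofloxacin (30 mm) ≥ 28 mm — susceptible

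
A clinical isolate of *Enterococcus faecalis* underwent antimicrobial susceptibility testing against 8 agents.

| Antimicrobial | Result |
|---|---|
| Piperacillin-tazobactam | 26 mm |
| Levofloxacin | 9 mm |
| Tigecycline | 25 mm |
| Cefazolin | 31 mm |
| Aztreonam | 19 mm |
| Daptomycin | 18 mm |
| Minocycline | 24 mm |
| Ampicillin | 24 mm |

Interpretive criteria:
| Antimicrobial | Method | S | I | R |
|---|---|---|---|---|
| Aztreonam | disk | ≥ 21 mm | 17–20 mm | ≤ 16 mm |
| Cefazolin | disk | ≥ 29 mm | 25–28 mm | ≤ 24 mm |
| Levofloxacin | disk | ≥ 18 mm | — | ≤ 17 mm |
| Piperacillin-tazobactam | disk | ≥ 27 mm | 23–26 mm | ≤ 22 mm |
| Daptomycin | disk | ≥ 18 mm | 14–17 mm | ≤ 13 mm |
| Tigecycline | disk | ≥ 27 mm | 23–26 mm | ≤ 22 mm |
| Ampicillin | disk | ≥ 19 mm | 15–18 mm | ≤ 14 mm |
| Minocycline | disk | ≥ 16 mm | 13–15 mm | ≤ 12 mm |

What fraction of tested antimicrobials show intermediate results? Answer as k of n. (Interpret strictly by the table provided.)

3 of 8

Piperacillin-tazobactam: 26 mm is in 23–26 mm — intermediate
Levofloxacin 9 mm: ≤ 17 mm — resistant
Tigecycline: 25 mm is in 23–26 mm — intermediate
Cefazolin: 31 mm is ≥ 29 mm → susceptible
Aztreonam: 19 mm is in 17–20 mm → I
Daptomycin 18 mm: ≥ 18 mm → susceptible
Minocycline: 24 mm is ≥ 16 mm — S
Ampicillin (24 mm) ≥ 19 mm — S
Intermediate: 3/8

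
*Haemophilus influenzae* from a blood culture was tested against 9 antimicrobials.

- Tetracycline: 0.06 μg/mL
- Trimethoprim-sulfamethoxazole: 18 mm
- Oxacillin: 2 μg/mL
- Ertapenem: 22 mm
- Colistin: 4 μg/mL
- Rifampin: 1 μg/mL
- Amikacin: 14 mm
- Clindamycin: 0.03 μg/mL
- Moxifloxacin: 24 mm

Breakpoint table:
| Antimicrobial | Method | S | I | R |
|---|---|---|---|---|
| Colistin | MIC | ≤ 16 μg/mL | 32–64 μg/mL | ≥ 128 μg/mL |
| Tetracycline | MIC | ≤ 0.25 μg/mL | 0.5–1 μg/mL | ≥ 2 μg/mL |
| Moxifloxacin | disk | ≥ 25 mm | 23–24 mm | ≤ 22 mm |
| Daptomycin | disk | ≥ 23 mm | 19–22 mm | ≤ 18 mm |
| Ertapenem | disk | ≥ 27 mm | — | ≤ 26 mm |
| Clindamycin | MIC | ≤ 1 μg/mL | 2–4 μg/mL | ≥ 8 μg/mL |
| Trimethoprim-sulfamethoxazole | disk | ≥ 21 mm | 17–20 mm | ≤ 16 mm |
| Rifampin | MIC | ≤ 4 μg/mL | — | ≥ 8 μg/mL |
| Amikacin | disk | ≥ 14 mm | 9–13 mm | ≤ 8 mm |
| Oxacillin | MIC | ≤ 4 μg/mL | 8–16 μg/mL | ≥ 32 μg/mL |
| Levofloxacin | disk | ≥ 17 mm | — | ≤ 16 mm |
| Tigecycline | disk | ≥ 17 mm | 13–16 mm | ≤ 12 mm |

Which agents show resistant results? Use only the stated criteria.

Tetracycline 0.06 μg/mL: ≤ 0.25 μg/mL ⇒ S
Trimethoprim-sulfamethoxazole: 18 mm is in 17–20 mm ⇒ I
Oxacillin: 2 μg/mL is ≤ 4 μg/mL — susceptible
Ertapenem (22 mm) ≤ 26 mm — R
Colistin (4 μg/mL) ≤ 16 μg/mL → S
Rifampin 1 μg/mL: ≤ 4 μg/mL ⇒ susceptible
Amikacin (14 mm) ≥ 14 mm → susceptible
Clindamycin 0.03 μg/mL: ≤ 1 μg/mL — Susceptible
Moxifloxacin 24 mm: in 23–24 mm → intermediate

ertapenem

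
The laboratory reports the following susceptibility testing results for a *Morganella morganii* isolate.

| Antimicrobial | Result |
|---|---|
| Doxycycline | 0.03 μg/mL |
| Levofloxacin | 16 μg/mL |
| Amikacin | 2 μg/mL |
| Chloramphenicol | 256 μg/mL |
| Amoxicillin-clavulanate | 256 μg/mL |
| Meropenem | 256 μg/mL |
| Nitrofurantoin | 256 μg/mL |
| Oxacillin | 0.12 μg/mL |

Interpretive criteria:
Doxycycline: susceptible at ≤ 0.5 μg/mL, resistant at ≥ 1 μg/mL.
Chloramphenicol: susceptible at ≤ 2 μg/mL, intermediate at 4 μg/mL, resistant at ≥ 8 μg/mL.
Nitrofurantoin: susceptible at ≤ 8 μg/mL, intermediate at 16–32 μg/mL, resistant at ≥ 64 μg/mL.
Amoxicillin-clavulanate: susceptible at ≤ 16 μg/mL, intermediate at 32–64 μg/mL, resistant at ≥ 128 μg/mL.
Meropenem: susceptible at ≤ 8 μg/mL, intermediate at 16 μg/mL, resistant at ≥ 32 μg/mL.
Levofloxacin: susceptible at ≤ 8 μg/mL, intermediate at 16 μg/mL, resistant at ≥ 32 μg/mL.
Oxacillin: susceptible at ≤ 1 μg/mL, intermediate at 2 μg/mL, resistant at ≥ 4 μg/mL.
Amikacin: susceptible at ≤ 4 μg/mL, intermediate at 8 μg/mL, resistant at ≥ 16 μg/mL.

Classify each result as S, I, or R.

S, I, S, R, R, R, R, S

Doxycycline (0.03 μg/mL) ≤ 0.5 μg/mL ⇒ Susceptible
Levofloxacin: 16 μg/mL is = 16 μg/mL — Intermediate
Amikacin (2 μg/mL) ≤ 4 μg/mL — Susceptible
Chloramphenicol (256 μg/mL) ≥ 8 μg/mL ⇒ Resistant
Amoxicillin-clavulanate: 256 μg/mL is ≥ 128 μg/mL ⇒ resistant
Meropenem 256 μg/mL: ≥ 32 μg/mL — Resistant
Nitrofurantoin 256 μg/mL: ≥ 64 μg/mL → Resistant
Oxacillin: 0.12 μg/mL is ≤ 1 μg/mL — susceptible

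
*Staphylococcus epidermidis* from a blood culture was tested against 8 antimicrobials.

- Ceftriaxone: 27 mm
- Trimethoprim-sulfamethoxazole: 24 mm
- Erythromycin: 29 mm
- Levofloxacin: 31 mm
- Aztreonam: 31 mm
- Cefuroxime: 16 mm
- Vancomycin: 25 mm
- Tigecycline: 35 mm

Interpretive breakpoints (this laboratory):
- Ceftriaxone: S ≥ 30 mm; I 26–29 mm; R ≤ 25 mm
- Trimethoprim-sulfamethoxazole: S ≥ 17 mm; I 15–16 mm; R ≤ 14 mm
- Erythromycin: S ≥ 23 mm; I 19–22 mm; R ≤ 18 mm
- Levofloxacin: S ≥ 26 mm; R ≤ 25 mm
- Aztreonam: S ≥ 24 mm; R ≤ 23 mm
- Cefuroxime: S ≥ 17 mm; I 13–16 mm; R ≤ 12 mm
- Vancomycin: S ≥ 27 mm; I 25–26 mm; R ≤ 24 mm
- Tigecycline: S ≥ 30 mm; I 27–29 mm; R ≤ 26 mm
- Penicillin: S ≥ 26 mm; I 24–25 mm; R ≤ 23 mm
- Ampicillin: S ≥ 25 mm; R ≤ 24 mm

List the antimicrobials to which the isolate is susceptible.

trimethoprim-sulfamethoxazole, erythromycin, levofloxacin, aztreonam, tigecycline

Ceftriaxone: 27 mm is in 26–29 mm → Intermediate
Trimethoprim-sulfamethoxazole (24 mm) ≥ 17 mm → susceptible
Erythromycin (29 mm) ≥ 23 mm ⇒ S
Levofloxacin 31 mm: ≥ 26 mm ⇒ susceptible
Aztreonam (31 mm) ≥ 24 mm ⇒ susceptible
Cefuroxime: 16 mm is in 13–16 mm — Intermediate
Vancomycin 25 mm: in 25–26 mm → intermediate
Tigecycline (35 mm) ≥ 30 mm — S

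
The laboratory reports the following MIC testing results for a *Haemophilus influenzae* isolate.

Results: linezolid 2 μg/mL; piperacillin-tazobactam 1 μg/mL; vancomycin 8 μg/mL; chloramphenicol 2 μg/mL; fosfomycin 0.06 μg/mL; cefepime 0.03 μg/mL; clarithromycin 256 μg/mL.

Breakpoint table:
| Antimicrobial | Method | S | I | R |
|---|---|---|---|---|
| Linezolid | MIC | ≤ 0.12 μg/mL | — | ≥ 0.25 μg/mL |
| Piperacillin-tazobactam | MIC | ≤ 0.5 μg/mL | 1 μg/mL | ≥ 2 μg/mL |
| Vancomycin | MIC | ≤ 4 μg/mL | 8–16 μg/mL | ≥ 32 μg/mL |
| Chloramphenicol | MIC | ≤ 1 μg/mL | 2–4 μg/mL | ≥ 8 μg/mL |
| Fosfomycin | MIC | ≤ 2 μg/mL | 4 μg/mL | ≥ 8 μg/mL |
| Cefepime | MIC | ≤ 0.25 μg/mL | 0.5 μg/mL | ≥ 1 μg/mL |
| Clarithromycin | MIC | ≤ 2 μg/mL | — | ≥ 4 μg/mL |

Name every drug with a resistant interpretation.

Linezolid 2 μg/mL: ≥ 0.25 μg/mL → Resistant
Piperacillin-tazobactam 1 μg/mL: = 1 μg/mL → I
Vancomycin (8 μg/mL) in 8–16 μg/mL → Intermediate
Chloramphenicol (2 μg/mL) in 2–4 μg/mL — intermediate
Fosfomycin 0.06 μg/mL: ≤ 2 μg/mL ⇒ S
Cefepime: 0.03 μg/mL is ≤ 0.25 μg/mL — susceptible
Clarithromycin: 256 μg/mL is ≥ 4 μg/mL — resistant

linezolid, clarithromycin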